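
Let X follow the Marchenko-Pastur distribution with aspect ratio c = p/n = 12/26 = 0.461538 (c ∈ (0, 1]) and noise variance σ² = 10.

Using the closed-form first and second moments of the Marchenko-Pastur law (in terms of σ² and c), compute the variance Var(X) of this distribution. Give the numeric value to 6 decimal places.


Recall the MP moments m_1 = E[X] = σ² and m_2 = E[X²] = σ⁴ (1 + c).
m_1 = E[X] = σ² = 10, so m_1² = 100.
m_2 = E[X²] = σ⁴ (1 + c) = 100 · (1 + 0.461538) = 100 · 1.461538 = 146.153846.
(Note m_2 − m_1² simplifies to c · σ⁴ = 0.461538 · 100.)

Var(X) = m_2 − m_1² = 146.153846 − 100 = 46.153846.


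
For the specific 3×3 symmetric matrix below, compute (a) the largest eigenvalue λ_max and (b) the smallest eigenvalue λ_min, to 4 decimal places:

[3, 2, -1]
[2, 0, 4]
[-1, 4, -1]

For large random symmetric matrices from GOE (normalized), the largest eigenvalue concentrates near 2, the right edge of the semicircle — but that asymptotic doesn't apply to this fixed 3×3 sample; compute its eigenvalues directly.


Since M is real symmetric, all three eigenvalues are real; they are the roots of det(λI − M) = λ³ − (tr M) λ² + s λ − det M, where s is the sum of the principal 2×2 minors.
tr M = 3 + 0 + (-1) = 2.
s = (3·0 − 2²) + (3·(-1) − (-1)²) + (0·(-1) − 4²) = -4 + (-4) + (-16) = -24.
det M (expand along row 1) = 3·(-16) − 2·2 + (-1)·8 = -60.
Characteristic polynomial: λ³ − 2λ² − 24λ + 60 = 0.
Substitute λ = y + (tr M)/3 = y + 0.666667 to remove the quadratic term: y³ + p·y + q = 0 with p = s − (tr M)²/3 = -25.333333 and q = −2(tr M)³/27 + (tr M)·s/3 − det M = 43.407407.
Three real roots ⇒ use the trigonometric (Viète) form: r = 2√(−p/3) = 5.811865, φ = arccos(3q/(p·r)) = arccos(-0.884458) = 2.656128 rad.
y_k = r·cos(φ/3 − 2πk/3) for k = 0, 1, 2 gives y = 3.678902, 2.057033, -5.735936.
λ_k = y_k + 0.666667 gives λ = 4.3456, 2.7237, -5.0693 (check: the sum is 2.0000 = tr M).

Hence λ_max = 4.3456 and λ_min = -5.0693.


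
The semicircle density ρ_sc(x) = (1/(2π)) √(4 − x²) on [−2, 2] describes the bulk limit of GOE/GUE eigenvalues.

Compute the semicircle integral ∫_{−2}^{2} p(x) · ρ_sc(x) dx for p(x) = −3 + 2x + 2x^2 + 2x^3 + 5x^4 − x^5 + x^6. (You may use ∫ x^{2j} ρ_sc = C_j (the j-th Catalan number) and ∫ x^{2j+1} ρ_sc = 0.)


Write p(x) = Σ a_i x^i, split into monomials and integrate each against ρ_sc separately.
Using ∫ x^{2j} ρ_sc = C_j = (1/(j+1)) C(2j, j) (Catalan numbers) and ∫ x^{2j+1} ρ_sc = 0 (odd monomials vanish by symmetry):
  i = 0 (even): a_0 · C_{0} = -3 · 1 = -3
  i = 1 (odd): ∫ x^1 ρ_sc = 0 (vanishes)
  i = 2 (even): a_2 · C_{1} = 2 · 1 = 2
  i = 3 (odd): ∫ x^3 ρ_sc = 0 (vanishes)
  i = 4 (even): a_4 · C_{2} = 5 · 2 = 10
  i = 5 (odd): ∫ x^5 ρ_sc = 0 (vanishes)
  i = 6 (even): a_6 · C_{3} = 1 · 5 = 5

Summing the contributions: ∫_{−2}^{2} p(x) ρ_sc(x) dx = (-3) + 2 + 10 + 5 = 14.


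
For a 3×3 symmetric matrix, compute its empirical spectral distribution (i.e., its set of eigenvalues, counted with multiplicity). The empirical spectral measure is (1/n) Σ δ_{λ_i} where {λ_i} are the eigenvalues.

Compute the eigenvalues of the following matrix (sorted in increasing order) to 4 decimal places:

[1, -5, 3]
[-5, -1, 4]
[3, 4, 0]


Since M is real symmetric, all three eigenvalues are real; they are the roots of det(λI − M) = λ³ − (tr M) λ² + s λ − det M, where s is the sum of the principal 2×2 minors.
tr M = 1 + (-1) + 0 = 0.
s = (1·(-1) − (-5)²) + (1·0 − 3²) + ((-1)·0 − 4²) = -26 + (-9) + (-16) = -51.
det M (expand along row 1) = 1·(-16) − (-5)·(-12) + 3·(-17) = -127.
Characteristic polynomial: λ³ − 51λ + 127 = 0.
Substitute λ = y + (tr M)/3 = y + 0.000000 to remove the quadratic term: y³ + p·y + q = 0 with p = s − (tr M)²/3 = -51.000000 and q = −2(tr M)³/27 + (tr M)·s/3 − det M = 127.000000.
Three real roots ⇒ use the trigonometric (Viète) form: r = 2√(−p/3) = 8.246211, φ = arccos(3q/(p·r)) = arccos(-0.905942) = 2.704395 rad.
y_k = r·cos(φ/3 − 2πk/3) for k = 0, 1, 2 gives y = 5.116458, 3.042342, -8.158800.
λ_k = y_k + 0.000000 gives λ = 5.1165, 3.0423, -8.1588 (check: the sum is 0.0000 = tr M).

Eigenvalues sorted in increasing order: [-8.1588, 3.0423, 5.1165].


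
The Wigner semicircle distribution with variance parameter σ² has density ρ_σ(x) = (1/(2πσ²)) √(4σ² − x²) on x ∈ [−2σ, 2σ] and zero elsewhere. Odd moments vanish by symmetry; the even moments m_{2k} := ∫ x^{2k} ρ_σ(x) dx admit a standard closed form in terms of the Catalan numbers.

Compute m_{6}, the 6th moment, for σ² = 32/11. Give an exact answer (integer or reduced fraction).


By the scaled semicircle moment identity, m_{2k} = σ^{2k} · C_k with k = 3.
C_3 = (1/(k+1)) · C(2k, k) = (1/4) · C(6, 3) = (1/4) · 20 = 5.
σ^{2k} = (σ²)^k = (32/11)^3 = 32768/1331.

Therefore m_{6} = σ^{6} · C_3 = (32768/1331) · 5 = 163840/1331.


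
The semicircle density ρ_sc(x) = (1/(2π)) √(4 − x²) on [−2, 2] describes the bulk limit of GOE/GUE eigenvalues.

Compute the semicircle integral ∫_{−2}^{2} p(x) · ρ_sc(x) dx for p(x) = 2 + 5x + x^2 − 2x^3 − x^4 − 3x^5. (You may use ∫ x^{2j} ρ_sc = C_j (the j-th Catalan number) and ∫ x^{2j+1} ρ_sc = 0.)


Write p(x) = Σ a_i x^i, split into monomials and integrate each against ρ_sc separately.
Using ∫ x^{2j} ρ_sc = C_j = (1/(j+1)) C(2j, j) (Catalan numbers) and ∫ x^{2j+1} ρ_sc = 0 (odd monomials vanish by symmetry):
  i = 0 (even): a_0 · C_{0} = 2 · 1 = 2
  i = 1 (odd): ∫ x^1 ρ_sc = 0 (vanishes)
  i = 2 (even): a_2 · C_{1} = 1 · 1 = 1
  i = 3 (odd): ∫ x^3 ρ_sc = 0 (vanishes)
  i = 4 (even): a_4 · C_{2} = -1 · 2 = -2
  i = 5 (odd): ∫ x^5 ρ_sc = 0 (vanishes)

Summing the contributions: ∫_{−2}^{2} p(x) ρ_sc(x) dx = 2 + 1 + (-2) = 1.


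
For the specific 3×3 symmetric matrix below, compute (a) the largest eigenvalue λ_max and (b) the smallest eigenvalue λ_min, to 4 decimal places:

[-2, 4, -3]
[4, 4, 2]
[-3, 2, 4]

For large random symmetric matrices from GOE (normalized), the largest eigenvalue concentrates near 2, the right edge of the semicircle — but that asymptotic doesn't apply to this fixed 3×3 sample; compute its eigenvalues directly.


Since M is real symmetric, all three eigenvalues are real; they are the roots of det(λI − M) = λ³ − (tr M) λ² + s λ − det M, where s is the sum of the principal 2×2 minors.
tr M = -2 + 4 + 4 = 6.
s = ((-2)·4 − 4²) + ((-2)·4 − (-3)²) + (4·4 − 2²) = -24 + (-17) + 12 = -29.
det M (expand along row 1) = (-2)·12 − 4·22 + (-3)·20 = -172.
Characteristic polynomial: λ³ − 6λ² − 29λ + 172 = 0.
Substitute λ = y + (tr M)/3 = y + 2.000000 to remove the quadratic term: y³ + p·y + q = 0 with p = s − (tr M)²/3 = -41.000000 and q = −2(tr M)³/27 + (tr M)·s/3 − det M = 98.000000.
Three real roots ⇒ use the trigonometric (Viète) form: r = 2√(−p/3) = 7.393691, φ = arccos(3q/(p·r)) = arccos(-0.969845) = 2.895389 rad.
y_k = r·cos(φ/3 − 2πk/3) for k = 0, 1, 2 gives y = 4.209304, 3.159502, -7.368806.
λ_k = y_k + 2.000000 gives λ = 6.2093, 5.1595, -5.3688 (check: the sum is 6.0000 = tr M).

Hence λ_max = 6.2093 and λ_min = -5.3688.


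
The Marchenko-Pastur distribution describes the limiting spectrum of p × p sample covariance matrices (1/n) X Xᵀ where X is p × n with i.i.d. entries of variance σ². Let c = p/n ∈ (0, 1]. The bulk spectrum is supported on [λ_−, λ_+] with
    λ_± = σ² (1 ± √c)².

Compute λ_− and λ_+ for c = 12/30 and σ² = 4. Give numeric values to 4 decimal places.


c = 12/30 = 0.400000; √c = 0.632456.
λ_− = σ² (1 − √c)² = 4 · (1 − 0.632456)² = 4 · (0.367544)² = 0.540356.
λ_+ = σ² (1 + √c)² = 4 · (1 + 0.632456)² = 4 · (1.632456)² = 10.659644.

Rounded to 4 decimal places: λ_− ≈ 0.5404, λ_+ ≈ 10.6596.


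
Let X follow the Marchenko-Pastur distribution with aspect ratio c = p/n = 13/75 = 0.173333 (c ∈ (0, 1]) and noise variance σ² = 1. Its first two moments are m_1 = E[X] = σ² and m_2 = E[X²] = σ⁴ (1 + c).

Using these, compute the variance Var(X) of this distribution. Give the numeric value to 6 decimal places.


m_1 = E[X] = σ² = 1, so m_1² = 1.
m_2 = E[X²] = σ⁴ (1 + c) = 1 · (1 + 0.173333) = 1 · 1.173333 = 1.173333.
(Note m_2 − m_1² simplifies to c · σ⁴ = 0.173333 · 1.)

Var(X) = m_2 − m_1² = 1.173333 − 1 = 0.173333.


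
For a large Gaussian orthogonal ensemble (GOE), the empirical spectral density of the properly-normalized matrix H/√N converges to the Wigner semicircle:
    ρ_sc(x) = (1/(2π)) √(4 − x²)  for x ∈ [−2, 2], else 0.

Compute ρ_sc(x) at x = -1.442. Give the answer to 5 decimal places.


ρ_sc(x) = (1/(2π)) √(4 − x²). With x = -1.442:
  4 − x² = 4 − (-1.442)² = 4 − 2.079364 = 1.920636.
  √(4 − x²) = 1.385870.
  1/(2π) = 0.159155.
  ρ_sc(-1.442) = 0.159155 · 1.385870 = 0.220568.

Rounded to 5 decimal places: ρ_sc(-1.442) ≈ 0.22057.


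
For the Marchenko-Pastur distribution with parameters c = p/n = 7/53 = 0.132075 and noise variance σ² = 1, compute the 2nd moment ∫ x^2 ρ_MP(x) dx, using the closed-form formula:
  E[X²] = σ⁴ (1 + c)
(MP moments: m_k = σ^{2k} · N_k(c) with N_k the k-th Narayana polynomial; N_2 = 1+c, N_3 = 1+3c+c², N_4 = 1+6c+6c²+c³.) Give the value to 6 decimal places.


E[X²] = σ⁴ (1 + c) (second MP moment). With σ² = 1 (so σ⁴ = 1) and c = 7/53 = 0.132075: E[X²] = 1 · (1 + 0.132075) = 1 · 1.132075.

So E[X^2] = 1.132075.


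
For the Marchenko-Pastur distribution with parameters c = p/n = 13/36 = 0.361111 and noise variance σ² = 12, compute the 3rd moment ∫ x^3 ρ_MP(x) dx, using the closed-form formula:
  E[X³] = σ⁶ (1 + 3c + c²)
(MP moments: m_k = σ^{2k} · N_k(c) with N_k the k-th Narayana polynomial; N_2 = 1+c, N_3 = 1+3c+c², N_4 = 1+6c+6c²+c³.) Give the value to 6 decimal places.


E[X³] = σ⁶ (1 + 3c + c²) (third MP moment). With σ² = 12 (so σ⁶ = 1728) and c = 13/36 = 0.361111: E[X³] = 1728 · (1 + 3·0.361111 + (0.361111)²) = 1728 · 2.213735.

So E[X^3] = 3825.333333.


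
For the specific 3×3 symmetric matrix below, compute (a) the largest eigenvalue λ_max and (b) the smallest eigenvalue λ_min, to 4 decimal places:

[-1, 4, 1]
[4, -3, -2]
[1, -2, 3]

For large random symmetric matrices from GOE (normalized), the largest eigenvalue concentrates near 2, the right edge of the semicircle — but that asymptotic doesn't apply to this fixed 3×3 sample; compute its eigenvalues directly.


Since M is real symmetric, all three eigenvalues are real; they are the roots of det(λI − M) = λ³ − (tr M) λ² + s λ − det M, where s is the sum of the principal 2×2 minors.
tr M = -1 + (-3) + 3 = -1.
s = ((-1)·(-3) − 4²) + ((-1)·3 − 1²) + ((-3)·3 − (-2)²) = -13 + (-4) + (-13) = -30.
det M (expand along row 1) = (-1)·(-13) − 4·14 + 1·(-5) = -48.
Characteristic polynomial: λ³ + λ² − 30λ + 48 = 0.
Substitute λ = y + (tr M)/3 = y − 0.333333 to remove the quadratic term: y³ + p·y + q = 0 with p = s − (tr M)²/3 = -30.333333 and q = −2(tr M)³/27 + (tr M)·s/3 − det M = 58.074074.
Three real roots ⇒ use the trigonometric (Viète) form: r = 2√(−p/3) = 6.359595, φ = arccos(3q/(p·r)) = arccos(-0.903138) = 2.697819 rad.
y_k = r·cos(φ/3 − 2πk/3) for k = 0, 1, 2 gives y = 3.956809, 2.333333, -6.290142.
λ_k = y_k − 0.333333 gives λ = 3.6235, 2.0000, -6.6235 (check: the sum is -1.0000 = tr M).

Hence λ_max = 3.6235 and λ_min = -6.6235.


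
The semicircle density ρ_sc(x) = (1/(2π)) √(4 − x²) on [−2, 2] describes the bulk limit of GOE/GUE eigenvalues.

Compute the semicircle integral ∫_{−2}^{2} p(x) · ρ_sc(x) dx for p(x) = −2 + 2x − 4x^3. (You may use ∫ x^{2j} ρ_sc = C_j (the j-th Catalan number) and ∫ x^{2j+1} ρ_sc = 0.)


Write p(x) = Σ a_i x^i, split into monomials and integrate each against ρ_sc separately.
Using ∫ x^{2j} ρ_sc = C_j = (1/(j+1)) C(2j, j) (Catalan numbers) and ∫ x^{2j+1} ρ_sc = 0 (odd monomials vanish by symmetry):
  i = 0 (even): a_0 · C_{0} = -2 · 1 = -2
  i = 1 (odd): ∫ x^1 ρ_sc = 0 (vanishes)
  i = 3 (odd): ∫ x^3 ρ_sc = 0 (vanishes)

Summing the contributions: ∫_{−2}^{2} p(x) ρ_sc(x) dx = -2.


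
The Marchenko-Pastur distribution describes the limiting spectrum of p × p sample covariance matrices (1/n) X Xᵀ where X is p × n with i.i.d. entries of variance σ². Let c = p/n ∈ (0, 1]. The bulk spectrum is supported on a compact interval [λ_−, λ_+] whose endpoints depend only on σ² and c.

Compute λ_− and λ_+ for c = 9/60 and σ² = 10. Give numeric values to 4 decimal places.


c = 9/60 = 0.150000; √c = 0.387298.
λ_− = σ² (1 − √c)² = 10 · (1 − 0.387298)² = 10 · (0.612702)² = 3.754033.
λ_+ = σ² (1 + √c)² = 10 · (1 + 0.387298)² = 10 · (1.387298)² = 19.245967.

Rounded to 4 decimal places: λ_− ≈ 3.7540, λ_+ ≈ 19.2460.


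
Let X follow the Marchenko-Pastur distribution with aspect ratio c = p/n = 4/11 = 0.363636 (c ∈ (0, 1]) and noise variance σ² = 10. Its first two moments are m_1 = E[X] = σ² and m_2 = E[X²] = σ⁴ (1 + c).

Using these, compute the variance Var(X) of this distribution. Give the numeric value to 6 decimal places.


m_1 = E[X] = σ² = 10, so m_1² = 100.
m_2 = E[X²] = σ⁴ (1 + c) = 100 · (1 + 0.363636) = 100 · 1.363636 = 136.363636.
(Note m_2 − m_1² simplifies to c · σ⁴ = 0.363636 · 100.)

Var(X) = m_2 − m_1² = 136.363636 − 100 = 36.363636.


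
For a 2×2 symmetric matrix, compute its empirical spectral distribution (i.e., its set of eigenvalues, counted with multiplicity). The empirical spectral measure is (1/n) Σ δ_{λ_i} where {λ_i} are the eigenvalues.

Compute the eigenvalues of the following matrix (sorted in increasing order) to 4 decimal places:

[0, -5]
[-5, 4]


Since M is real symmetric, both eigenvalues are real; they are the roots of det(λI − M) = λ² − (tr M) λ + det M.
tr M = 0 + 4 = 4.
det M = 0·4 − (-5)² = 0 − 25 = -25.
Characteristic polynomial: λ² − 4λ − 25 = 0.
Discriminant Δ = (tr M)² − 4·det M = 16 − (-100) = 116; √Δ = 10.770330.
λ = (tr M ± √Δ)/2 = (4 ± 10.770330)/2, giving (tr M − √Δ)/2 = -3.3852 and (tr M + √Δ)/2 = 7.3852.

Eigenvalues sorted in increasing order: [-3.3852, 7.3852].


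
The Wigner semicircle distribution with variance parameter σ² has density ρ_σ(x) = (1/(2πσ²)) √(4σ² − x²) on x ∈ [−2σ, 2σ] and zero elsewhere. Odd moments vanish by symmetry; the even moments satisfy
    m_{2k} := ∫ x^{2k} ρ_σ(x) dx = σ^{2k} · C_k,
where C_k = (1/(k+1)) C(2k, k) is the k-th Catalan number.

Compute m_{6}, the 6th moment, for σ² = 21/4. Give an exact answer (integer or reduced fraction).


By the scaled semicircle moment identity, m_{2k} = σ^{2k} · C_k with k = 3.
C_3 = (1/(k+1)) · C(2k, k) = (1/4) · C(6, 3) = (1/4) · 20 = 5.
σ^{2k} = (σ²)^k = (21/4)^3 = 9261/64.

Therefore m_{6} = σ^{6} · C_3 = (9261/64) · 5 = 46305/64.


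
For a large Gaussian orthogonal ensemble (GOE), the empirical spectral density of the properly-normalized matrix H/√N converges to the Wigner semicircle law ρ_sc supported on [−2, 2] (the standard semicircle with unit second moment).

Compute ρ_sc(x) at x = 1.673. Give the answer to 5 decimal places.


ρ_sc(x) = (1/(2π)) √(4 − x²). With x = 1.673:
  4 − x² = 4 − (1.673)² = 4 − 2.798929 = 1.201071.
  √(4 − x²) = 1.095934.
  1/(2π) = 0.159155.
  ρ_sc(1.673) = 0.159155 · 1.095934 = 0.174423.

Rounded to 5 decimal places: ρ_sc(1.673) ≈ 0.17442.


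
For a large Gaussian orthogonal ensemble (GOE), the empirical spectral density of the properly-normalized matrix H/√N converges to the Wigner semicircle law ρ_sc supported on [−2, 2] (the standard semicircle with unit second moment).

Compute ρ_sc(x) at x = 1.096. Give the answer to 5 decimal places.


ρ_sc(x) = (1/(2π)) √(4 − x²). With x = 1.096:
  4 − x² = 4 − (1.096)² = 4 − 1.201216 = 2.798784.
  √(4 − x²) = 1.672957.
  1/(2π) = 0.159155.
  ρ_sc(1.096) = 0.159155 · 1.672957 = 0.266259.

Rounded to 5 decimal places: ρ_sc(1.096) ≈ 0.26626.


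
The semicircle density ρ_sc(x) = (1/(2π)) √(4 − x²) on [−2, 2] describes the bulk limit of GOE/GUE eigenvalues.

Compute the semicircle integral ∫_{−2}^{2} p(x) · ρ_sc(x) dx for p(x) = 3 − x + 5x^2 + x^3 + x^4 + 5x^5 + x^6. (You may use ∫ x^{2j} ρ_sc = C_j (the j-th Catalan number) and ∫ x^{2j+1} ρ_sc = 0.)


Write p(x) = Σ a_i x^i, split into monomials and integrate each against ρ_sc separately.
Using ∫ x^{2j} ρ_sc = C_j = (1/(j+1)) C(2j, j) (Catalan numbers) and ∫ x^{2j+1} ρ_sc = 0 (odd monomials vanish by symmetry):
  i = 0 (even): a_0 · C_{0} = 3 · 1 = 3
  i = 1 (odd): ∫ x^1 ρ_sc = 0 (vanishes)
  i = 2 (even): a_2 · C_{1} = 5 · 1 = 5
  i = 3 (odd): ∫ x^3 ρ_sc = 0 (vanishes)
  i = 4 (even): a_4 · C_{2} = 1 · 2 = 2
  i = 5 (odd): ∫ x^5 ρ_sc = 0 (vanishes)
  i = 6 (even): a_6 · C_{3} = 1 · 5 = 5

Summing the contributions: ∫_{−2}^{2} p(x) ρ_sc(x) dx = 3 + 5 + 2 + 5 = 15.


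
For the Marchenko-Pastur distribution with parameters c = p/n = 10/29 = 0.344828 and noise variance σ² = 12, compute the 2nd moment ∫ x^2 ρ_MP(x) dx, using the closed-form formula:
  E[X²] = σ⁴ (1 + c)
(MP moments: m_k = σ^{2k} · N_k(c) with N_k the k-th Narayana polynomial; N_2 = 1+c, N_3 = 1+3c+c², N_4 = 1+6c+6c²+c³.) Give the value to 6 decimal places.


E[X²] = σ⁴ (1 + c) (second MP moment). With σ² = 12 (so σ⁴ = 144) and c = 10/29 = 0.344828: E[X²] = 144 · (1 + 0.344828) = 144 · 1.344828.

So E[X^2] = 193.655172.


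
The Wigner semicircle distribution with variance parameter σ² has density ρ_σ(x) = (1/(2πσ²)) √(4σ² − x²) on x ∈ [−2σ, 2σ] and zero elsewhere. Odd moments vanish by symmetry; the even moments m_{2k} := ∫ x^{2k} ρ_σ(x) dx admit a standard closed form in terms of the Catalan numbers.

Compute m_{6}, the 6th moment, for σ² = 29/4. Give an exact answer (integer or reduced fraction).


By the scaled semicircle moment identity, m_{2k} = σ^{2k} · C_k with k = 3.
C_3 = (1/(k+1)) · C(2k, k) = (1/4) · C(6, 3) = (1/4) · 20 = 5.
σ^{2k} = (σ²)^k = (29/4)^3 = 24389/64.

Therefore m_{6} = σ^{6} · C_3 = (24389/64) · 5 = 121945/64.


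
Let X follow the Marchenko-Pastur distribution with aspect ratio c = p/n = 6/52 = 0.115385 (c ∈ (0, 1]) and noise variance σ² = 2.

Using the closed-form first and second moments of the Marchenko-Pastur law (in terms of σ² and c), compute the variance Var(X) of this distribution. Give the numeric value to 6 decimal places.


Recall the MP moments m_1 = E[X] = σ² and m_2 = E[X²] = σ⁴ (1 + c).
m_1 = E[X] = σ² = 2, so m_1² = 4.
m_2 = E[X²] = σ⁴ (1 + c) = 4 · (1 + 0.115385) = 4 · 1.115385 = 4.461538.
(Note m_2 − m_1² simplifies to c · σ⁴ = 0.115385 · 4.)

Var(X) = m_2 − m_1² = 4.461538 − 4 = 0.461538.


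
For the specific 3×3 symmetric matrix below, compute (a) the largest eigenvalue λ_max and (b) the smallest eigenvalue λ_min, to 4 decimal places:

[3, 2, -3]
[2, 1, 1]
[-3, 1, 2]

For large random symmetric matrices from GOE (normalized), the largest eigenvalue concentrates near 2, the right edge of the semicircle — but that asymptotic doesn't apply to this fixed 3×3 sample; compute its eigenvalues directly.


Since M is real symmetric, all three eigenvalues are real; they are the roots of det(λI − M) = λ³ − (tr M) λ² + s λ − det M, where s is the sum of the principal 2×2 minors.
tr M = 3 + 1 + 2 = 6.
s = (3·1 − 2²) + (3·2 − (-3)²) + (1·2 − 1²) = -1 + (-3) + 1 = -3.
det M (expand along row 1) = 3·1 − 2·7 + (-3)·5 = -26.
Characteristic polynomial: λ³ − 6λ² − 3λ + 26 = 0.
Substitute λ = y + (tr M)/3 = y + 2.000000 to remove the quadratic term: y³ + p·y + q = 0 with p = s − (tr M)²/3 = -15.000000 and q = −2(tr M)³/27 + (tr M)·s/3 − det M = 4.000000.
Three real roots ⇒ use the trigonometric (Viète) form: r = 2√(−p/3) = 4.472136, φ = arccos(3q/(p·r)) = arccos(-0.178885) = 1.750650 rad.
y_k = r·cos(φ/3 − 2πk/3) for k = 0, 1, 2 gives y = 3.732051, 0.267949, -4.000000.
λ_k = y_k + 2.000000 gives λ = 5.7321, 2.2679, -2.0000 (check: the sum is 6.0000 = tr M).

Hence λ_max = 5.7321 and λ_min = -2.0000.


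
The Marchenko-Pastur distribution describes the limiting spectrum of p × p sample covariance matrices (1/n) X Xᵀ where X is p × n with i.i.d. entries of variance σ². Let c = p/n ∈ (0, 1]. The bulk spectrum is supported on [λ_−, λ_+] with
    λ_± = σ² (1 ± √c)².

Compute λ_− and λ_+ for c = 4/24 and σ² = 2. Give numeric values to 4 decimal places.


c = 4/24 = 0.166667; √c = 0.408248.
λ_− = σ² (1 − √c)² = 2 · (1 − 0.408248)² = 2 · (0.591752)² = 0.700340.
λ_+ = σ² (1 + √c)² = 2 · (1 + 0.408248)² = 2 · (1.408248)² = 3.966326.

Rounded to 4 decimal places: λ_− ≈ 0.7003, λ_+ ≈ 3.9663.


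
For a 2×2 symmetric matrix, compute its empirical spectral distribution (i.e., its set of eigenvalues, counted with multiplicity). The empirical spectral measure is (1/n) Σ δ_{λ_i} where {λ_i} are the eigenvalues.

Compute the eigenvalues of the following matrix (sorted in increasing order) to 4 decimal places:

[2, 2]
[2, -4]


Since M is real symmetric, both eigenvalues are real; they are the roots of det(λI − M) = λ² − (tr M) λ + det M.
tr M = 2 + (-4) = -2.
det M = 2·(-4) − 2² = -8 − 4 = -12.
Characteristic polynomial: λ² + 2λ − 12 = 0.
Discriminant Δ = (tr M)² − 4·det M = 4 − (-48) = 52; √Δ = 7.211103.
λ = (tr M ± √Δ)/2 = (-2 ± 7.211103)/2, giving (tr M − √Δ)/2 = -4.6056 and (tr M + √Δ)/2 = 2.6056.

Eigenvalues sorted in increasing order: [-4.6056, 2.6056].


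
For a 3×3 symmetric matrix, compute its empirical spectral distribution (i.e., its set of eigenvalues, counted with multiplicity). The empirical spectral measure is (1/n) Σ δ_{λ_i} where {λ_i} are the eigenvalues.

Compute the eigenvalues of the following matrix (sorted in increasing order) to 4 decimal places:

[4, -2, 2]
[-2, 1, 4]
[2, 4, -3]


Since M is real symmetric, all three eigenvalues are real; they are the roots of det(λI − M) = λ³ − (tr M) λ² + s λ − det M, where s is the sum of the principal 2×2 minors.
tr M = 4 + 1 + (-3) = 2.
s = (4·1 − (-2)²) + (4·(-3) − 2²) + (1·(-3) − 4²) = 0 + (-16) + (-19) = -35.
det M (expand along row 1) = 4·(-19) − (-2)·(-2) + 2·(-10) = -100.
Characteristic polynomial: λ³ − 2λ² − 35λ + 100 = 0.
Substitute λ = y + (tr M)/3 = y + 0.666667 to remove the quadratic term: y³ + p·y + q = 0 with p = s − (tr M)²/3 = -36.333333 and q = −2(tr M)³/27 + (tr M)·s/3 − det M = 76.074074.
Three real roots ⇒ use the trigonometric (Viète) form: r = 2√(−p/3) = 6.960204, φ = arccos(3q/(p·r)) = arccos(-0.902466) = 2.696256 rad.
y_k = r·cos(φ/3 − 2πk/3) for k = 0, 1, 2 gives y = 4.333333, 2.550324, -6.883657.
λ_k = y_k + 0.666667 gives λ = 5.0000, 3.2170, -6.2170 (check: the sum is 2.0000 = tr M).

Eigenvalues sorted in increasing order: [-6.2170, 3.2170, 5.0000].


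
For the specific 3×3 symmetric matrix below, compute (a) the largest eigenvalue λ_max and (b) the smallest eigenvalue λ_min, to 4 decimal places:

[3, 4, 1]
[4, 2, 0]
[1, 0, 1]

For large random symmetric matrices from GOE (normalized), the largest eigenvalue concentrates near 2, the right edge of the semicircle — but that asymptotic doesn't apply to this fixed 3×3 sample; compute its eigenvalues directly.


Since M is real symmetric, all three eigenvalues are real; they are the roots of det(λI − M) = λ³ − (tr M) λ² + s λ − det M, where s is the sum of the principal 2×2 minors.
tr M = 3 + 2 + 1 = 6.
s = (3·2 − 4²) + (3·1 − 1²) + (2·1 − 0²) = -10 + 2 + 2 = -6.
det M (expand along row 1) = 3·2 − 4·4 + 1·(-2) = -12.
Characteristic polynomial: λ³ − 6λ² − 6λ + 12 = 0.
Substitute λ = y + (tr M)/3 = y + 2.000000 to remove the quadratic term: y³ + p·y + q = 0 with p = s − (tr M)²/3 = -18.000000 and q = −2(tr M)³/27 + (tr M)·s/3 − det M = -16.000000.
Three real roots ⇒ use the trigonometric (Viète) form: r = 2√(−p/3) = 4.898979, φ = arccos(3q/(p·r)) = arccos(0.544331) = 0.995205 rad.
y_k = r·cos(φ/3 − 2πk/3) for k = 0, 1, 2 gives y = 4.631881, -0.934181, -3.697700.
λ_k = y_k + 2.000000 gives λ = 6.6319, 1.0658, -1.6977 (check: the sum is 6.0000 = tr M).

Hence λ_max = 6.6319 and λ_min = -1.6977.


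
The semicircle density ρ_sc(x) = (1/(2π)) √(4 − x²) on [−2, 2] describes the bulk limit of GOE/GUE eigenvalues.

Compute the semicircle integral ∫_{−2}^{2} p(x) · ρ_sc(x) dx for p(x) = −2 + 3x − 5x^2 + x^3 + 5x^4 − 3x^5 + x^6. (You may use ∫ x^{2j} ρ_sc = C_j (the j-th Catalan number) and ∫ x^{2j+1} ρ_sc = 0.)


Write p(x) = Σ a_i x^i, split into monomials and integrate each against ρ_sc separately.
Using ∫ x^{2j} ρ_sc = C_j = (1/(j+1)) C(2j, j) (Catalan numbers) and ∫ x^{2j+1} ρ_sc = 0 (odd monomials vanish by symmetry):
  i = 0 (even): a_0 · C_{0} = -2 · 1 = -2
  i = 1 (odd): ∫ x^1 ρ_sc = 0 (vanishes)
  i = 2 (even): a_2 · C_{1} = -5 · 1 = -5
  i = 3 (odd): ∫ x^3 ρ_sc = 0 (vanishes)
  i = 4 (even): a_4 · C_{2} = 5 · 2 = 10
  i = 5 (odd): ∫ x^5 ρ_sc = 0 (vanishes)
  i = 6 (even): a_6 · C_{3} = 1 · 5 = 5

Summing the contributions: ∫_{−2}^{2} p(x) ρ_sc(x) dx = (-2) + (-5) + 10 + 5 = 8.


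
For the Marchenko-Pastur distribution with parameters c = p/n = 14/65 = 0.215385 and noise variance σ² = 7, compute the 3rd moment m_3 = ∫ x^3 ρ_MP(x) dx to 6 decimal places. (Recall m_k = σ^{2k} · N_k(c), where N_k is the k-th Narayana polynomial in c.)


E[X³] = σ⁶ (1 + 3c + c²) (third MP moment). With σ² = 7 (so σ⁶ = 343) and c = 14/65 = 0.215385: E[X³] = 343 · (1 + 3·0.215385 + (0.215385)²) = 343 · 1.692544.

So E[X^3] = 580.542722.


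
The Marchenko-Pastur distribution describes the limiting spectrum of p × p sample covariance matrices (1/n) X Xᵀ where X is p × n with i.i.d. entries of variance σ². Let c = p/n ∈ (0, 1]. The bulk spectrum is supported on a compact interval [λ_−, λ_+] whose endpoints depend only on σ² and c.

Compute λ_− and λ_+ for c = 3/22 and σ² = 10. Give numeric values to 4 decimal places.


c = 3/22 = 0.136364; √c = 0.369274.
λ_− = σ² (1 − √c)² = 10 · (1 − 0.369274)² = 10 · (0.630726)² = 3.978147.
λ_+ = σ² (1 + √c)² = 10 · (1 + 0.369274)² = 10 · (1.369274)² = 18.749126.

Rounded to 4 decimal places: λ_− ≈ 3.9781, λ_+ ≈ 18.7491.


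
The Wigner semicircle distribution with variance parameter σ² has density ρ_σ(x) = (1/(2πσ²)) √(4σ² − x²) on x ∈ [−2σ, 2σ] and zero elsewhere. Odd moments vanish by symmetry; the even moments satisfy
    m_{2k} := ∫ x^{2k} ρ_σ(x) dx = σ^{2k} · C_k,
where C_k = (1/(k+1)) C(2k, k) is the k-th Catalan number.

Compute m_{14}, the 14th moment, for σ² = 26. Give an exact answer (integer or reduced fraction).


By the scaled semicircle moment identity, m_{2k} = σ^{2k} · C_k with k = 7.
C_7 = (1/(k+1)) · C(2k, k) = (1/8) · C(14, 7) = (1/8) · 3432 = 429.
σ^{2k} = (σ²)^k = (26)^7 = 8031810176.

Therefore m_{14} = σ^{14} · C_7 = 8031810176 · 429 = 3445646565504.


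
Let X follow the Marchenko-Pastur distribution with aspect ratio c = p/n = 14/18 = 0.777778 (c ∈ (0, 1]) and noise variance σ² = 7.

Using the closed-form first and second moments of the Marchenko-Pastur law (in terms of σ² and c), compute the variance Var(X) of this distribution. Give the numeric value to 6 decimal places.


Recall the MP moments m_1 = E[X] = σ² and m_2 = E[X²] = σ⁴ (1 + c).
m_1 = E[X] = σ² = 7, so m_1² = 49.
m_2 = E[X²] = σ⁴ (1 + c) = 49 · (1 + 0.777778) = 49 · 1.777778 = 87.111111.
(Note m_2 − m_1² simplifies to c · σ⁴ = 0.777778 · 49.)

Var(X) = m_2 − m_1² = 87.111111 − 49 = 38.111111.


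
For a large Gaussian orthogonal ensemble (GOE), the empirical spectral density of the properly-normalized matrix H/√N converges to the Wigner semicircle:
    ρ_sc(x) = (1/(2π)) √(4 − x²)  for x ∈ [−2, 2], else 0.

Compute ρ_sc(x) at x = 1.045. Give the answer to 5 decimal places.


ρ_sc(x) = (1/(2π)) √(4 − x²). With x = 1.045:
  4 − x² = 4 − (1.045)² = 4 − 1.092025 = 2.907975.
  √(4 − x²) = 1.705279.
  1/(2π) = 0.159155.
  ρ_sc(1.045) = 0.159155 · 1.705279 = 0.271404.

Rounded to 5 decimal places: ρ_sc(1.045) ≈ 0.27140.


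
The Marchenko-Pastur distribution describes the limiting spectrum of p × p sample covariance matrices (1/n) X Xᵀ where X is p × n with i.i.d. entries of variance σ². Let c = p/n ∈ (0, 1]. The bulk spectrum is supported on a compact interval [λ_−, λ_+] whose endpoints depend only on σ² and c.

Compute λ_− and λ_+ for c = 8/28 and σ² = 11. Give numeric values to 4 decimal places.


c = 8/28 = 0.285714; √c = 0.534522.
λ_− = σ² (1 − √c)² = 11 · (1 − 0.534522)² = 11 · (0.465478)² = 2.383362.
λ_+ = σ² (1 + √c)² = 11 · (1 + 0.534522)² = 11 · (1.534522)² = 25.902352.

Rounded to 4 decimal places: λ_− ≈ 2.3834, λ_+ ≈ 25.9024.


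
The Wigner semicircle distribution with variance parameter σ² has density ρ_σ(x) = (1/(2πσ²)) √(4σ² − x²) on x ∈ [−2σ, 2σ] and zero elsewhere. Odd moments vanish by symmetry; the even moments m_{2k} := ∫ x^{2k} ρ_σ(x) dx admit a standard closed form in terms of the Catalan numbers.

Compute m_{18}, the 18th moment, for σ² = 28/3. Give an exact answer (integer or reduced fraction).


By the scaled semicircle moment identity, m_{2k} = σ^{2k} · C_k with k = 9.
C_9 = (1/(k+1)) · C(2k, k) = (1/10) · C(18, 9) = (1/10) · 48620 = 4862.
σ^{2k} = (σ²)^k = (28/3)^9 = 10578455953408/19683.

Therefore m_{18} = σ^{18} · C_9 = (10578455953408/19683) · 4862 = 51432452845469696/19683.


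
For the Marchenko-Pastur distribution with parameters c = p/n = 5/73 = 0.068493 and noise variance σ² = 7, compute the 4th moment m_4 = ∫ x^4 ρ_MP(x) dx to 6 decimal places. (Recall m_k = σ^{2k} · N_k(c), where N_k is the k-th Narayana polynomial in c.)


E[X⁴] = σ⁸ (1 + 6c + 6c² + c³) (fourth MP moment). With σ² = 7 (so σ⁸ = 2401) and c = 5/73 = 0.068493: E[X⁴] = 2401 · (1 + 6·0.068493 + 6·(0.068493)² + (0.068493)³) = 2401 · 1.439428.

So E[X^4] = 3456.066861.


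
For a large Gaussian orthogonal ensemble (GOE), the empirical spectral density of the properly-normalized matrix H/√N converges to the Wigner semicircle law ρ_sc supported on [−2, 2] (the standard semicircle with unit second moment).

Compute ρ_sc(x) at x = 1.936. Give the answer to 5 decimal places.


ρ_sc(x) = (1/(2π)) √(4 − x²). With x = 1.936:
  4 − x² = 4 − (1.936)² = 4 − 3.748096 = 0.251904.
  √(4 − x²) = 0.501900.
  1/(2π) = 0.159155.
  ρ_sc(1.936) = 0.159155 · 0.501900 = 0.079880.

Rounded to 5 decimal places: ρ_sc(1.936) ≈ 0.07988.


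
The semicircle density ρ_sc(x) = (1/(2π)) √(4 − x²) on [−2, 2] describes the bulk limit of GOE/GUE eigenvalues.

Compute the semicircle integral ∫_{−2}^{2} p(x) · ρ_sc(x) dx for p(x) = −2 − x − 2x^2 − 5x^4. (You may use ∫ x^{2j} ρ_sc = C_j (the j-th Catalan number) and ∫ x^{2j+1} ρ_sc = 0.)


Write p(x) = Σ a_i x^i, split into monomials and integrate each against ρ_sc separately.
Using ∫ x^{2j} ρ_sc = C_j = (1/(j+1)) C(2j, j) (Catalan numbers) and ∫ x^{2j+1} ρ_sc = 0 (odd monomials vanish by symmetry):
  i = 0 (even): a_0 · C_{0} = -2 · 1 = -2
  i = 1 (odd): ∫ x^1 ρ_sc = 0 (vanishes)
  i = 2 (even): a_2 · C_{1} = -2 · 1 = -2
  i = 4 (even): a_4 · C_{2} = -5 · 2 = -10

Summing the contributions: ∫_{−2}^{2} p(x) ρ_sc(x) dx = (-2) + (-2) + (-10) = -14.


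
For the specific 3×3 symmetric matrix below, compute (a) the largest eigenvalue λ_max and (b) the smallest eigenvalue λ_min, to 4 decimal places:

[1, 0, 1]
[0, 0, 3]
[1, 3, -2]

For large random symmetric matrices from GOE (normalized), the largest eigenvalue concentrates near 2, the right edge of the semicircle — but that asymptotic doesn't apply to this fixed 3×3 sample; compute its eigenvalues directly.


Since M is real symmetric, all three eigenvalues are real; they are the roots of det(λI − M) = λ³ − (tr M) λ² + s λ − det M, where s is the sum of the principal 2×2 minors.
tr M = 1 + 0 + (-2) = -1.
s = (1·0 − 0²) + (1·(-2) − 1²) + (0·(-2) − 3²) = 0 + (-3) + (-9) = -12.
det M (expand along row 1) = 1·(-9) − 0·(-3) + 1·0 = -9.
Characteristic polynomial: λ³ + λ² − 12λ + 9 = 0.
Substitute λ = y + (tr M)/3 = y − 0.333333 to remove the quadratic term: y³ + p·y + q = 0 with p = s − (tr M)²/3 = -12.333333 and q = −2(tr M)³/27 + (tr M)·s/3 − det M = 13.074074.
Three real roots ⇒ use the trigonometric (Viète) form: r = 2√(−p/3) = 4.055175, φ = arccos(3q/(p·r)) = arccos(-0.784228) = 2.472247 rad.
y_k = r·cos(φ/3 − 2πk/3) for k = 0, 1, 2 gives y = 2.754400, 1.200259, -3.954659.
λ_k = y_k − 0.333333 gives λ = 2.4211, 0.8669, -4.2880 (check: the sum is -1.0000 = tr M).

Hence λ_max = 2.4211 and λ_min = -4.2880.


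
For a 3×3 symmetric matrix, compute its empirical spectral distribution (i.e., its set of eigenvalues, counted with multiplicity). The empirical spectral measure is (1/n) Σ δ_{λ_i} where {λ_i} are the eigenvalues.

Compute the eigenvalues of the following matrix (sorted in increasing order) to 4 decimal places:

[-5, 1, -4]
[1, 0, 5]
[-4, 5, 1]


Since M is real symmetric, all three eigenvalues are real; they are the roots of det(λI − M) = λ³ − (tr M) λ² + s λ − det M, where s is the sum of the principal 2×2 minors.
tr M = -5 + 0 + 1 = -4.
s = ((-5)·0 − 1²) + ((-5)·1 − (-4)²) + (0·1 − 5²) = -1 + (-21) + (-25) = -47.
det M (expand along row 1) = (-5)·(-25) − 1·21 + (-4)·5 = 84.
Characteristic polynomial: λ³ + 4λ² − 47λ − 84 = 0.
Substitute λ = y + (tr M)/3 = y − 1.333333 to remove the quadratic term: y³ + p·y + q = 0 with p = s − (tr M)²/3 = -52.333333 and q = −2(tr M)³/27 + (tr M)·s/3 − det M = -16.592593.
Three real roots ⇒ use the trigonometric (Viète) form: r = 2√(−p/3) = 8.353309, φ = arccos(3q/(p·r)) = arccos(0.113867) = 1.456682 rad.
y_k = r·cos(φ/3 − 2πk/3) for k = 0, 1, 2 gives y = 7.387779, -0.317668, -7.070111.
λ_k = y_k − 1.333333 gives λ = 6.0544, -1.6510, -8.4034 (check: the sum is -4.0000 = tr M).

Eigenvalues sorted in increasing order: [-8.4034, -1.6510, 6.0544].


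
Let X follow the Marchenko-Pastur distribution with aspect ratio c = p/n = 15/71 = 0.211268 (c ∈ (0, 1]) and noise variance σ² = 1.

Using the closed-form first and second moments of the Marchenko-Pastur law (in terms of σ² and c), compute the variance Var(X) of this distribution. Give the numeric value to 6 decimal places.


Recall the MP moments m_1 = E[X] = σ² and m_2 = E[X²] = σ⁴ (1 + c).
m_1 = E[X] = σ² = 1, so m_1² = 1.
m_2 = E[X²] = σ⁴ (1 + c) = 1 · (1 + 0.211268) = 1 · 1.211268 = 1.211268.
(Note m_2 − m_1² simplifies to c · σ⁴ = 0.211268 · 1.)

Var(X) = m_2 − m_1² = 1.211268 − 1 = 0.211268.


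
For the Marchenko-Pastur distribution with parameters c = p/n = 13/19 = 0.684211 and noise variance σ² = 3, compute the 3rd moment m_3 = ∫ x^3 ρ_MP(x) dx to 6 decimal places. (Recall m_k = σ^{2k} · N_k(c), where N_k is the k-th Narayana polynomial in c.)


E[X³] = σ⁶ (1 + 3c + c²) (third MP moment). With σ² = 3 (so σ⁶ = 27) and c = 13/19 = 0.684211: E[X³] = 27 · (1 + 3·0.684211 + (0.684211)²) = 27 · 3.520776.

So E[X^3] = 95.060942.


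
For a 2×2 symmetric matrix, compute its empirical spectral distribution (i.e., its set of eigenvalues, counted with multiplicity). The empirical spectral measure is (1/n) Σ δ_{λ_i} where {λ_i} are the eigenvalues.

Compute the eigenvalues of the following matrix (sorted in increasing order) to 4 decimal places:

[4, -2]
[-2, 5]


Since M is real symmetric, both eigenvalues are real; they are the roots of det(λI − M) = λ² − (tr M) λ + det M.
tr M = 4 + 5 = 9.
det M = 4·5 − (-2)² = 20 − 4 = 16.
Characteristic polynomial: λ² − 9λ + 16 = 0.
Discriminant Δ = (tr M)² − 4·det M = 81 − 64 = 17; √Δ = 4.123106.
λ = (tr M ± √Δ)/2 = (9 ± 4.123106)/2, giving (tr M − √Δ)/2 = 2.4384 and (tr M + √Δ)/2 = 6.5616.

Eigenvalues sorted in increasing order: [2.4384, 6.5616].


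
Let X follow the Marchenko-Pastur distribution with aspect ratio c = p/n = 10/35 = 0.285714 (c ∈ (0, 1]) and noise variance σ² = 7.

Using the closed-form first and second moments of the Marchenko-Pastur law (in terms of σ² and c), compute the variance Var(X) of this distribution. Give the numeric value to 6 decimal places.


Recall the MP moments m_1 = E[X] = σ² and m_2 = E[X²] = σ⁴ (1 + c).
m_1 = E[X] = σ² = 7, so m_1² = 49.
m_2 = E[X²] = σ⁴ (1 + c) = 49 · (1 + 0.285714) = 49 · 1.285714 = 63.000000.
(Note m_2 − m_1² simplifies to c · σ⁴ = 0.285714 · 49.)

Var(X) = m_2 − m_1² = 63.000000 − 49 = 14.000000.


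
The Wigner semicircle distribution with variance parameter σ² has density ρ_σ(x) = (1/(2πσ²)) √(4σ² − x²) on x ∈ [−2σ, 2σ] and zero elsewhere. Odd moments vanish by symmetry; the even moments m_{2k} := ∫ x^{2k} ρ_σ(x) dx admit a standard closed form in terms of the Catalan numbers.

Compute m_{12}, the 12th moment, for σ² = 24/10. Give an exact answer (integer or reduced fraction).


By the scaled semicircle moment identity, m_{2k} = σ^{2k} · C_k with k = 6.
C_6 = (1/(k+1)) · C(2k, k) = (1/7) · C(12, 6) = (1/7) · 924 = 132.
σ^{2k} = (σ²)^k = (24/10)^6 = 2985984/15625.

Therefore m_{12} = σ^{12} · C_6 = (2985984/15625) · 132 = 394149888/15625.


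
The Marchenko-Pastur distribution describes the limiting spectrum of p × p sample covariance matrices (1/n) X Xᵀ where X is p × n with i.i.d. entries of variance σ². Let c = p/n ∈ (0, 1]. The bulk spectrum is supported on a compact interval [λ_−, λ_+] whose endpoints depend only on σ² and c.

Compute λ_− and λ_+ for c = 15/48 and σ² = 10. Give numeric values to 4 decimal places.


c = 15/48 = 0.312500; √c = 0.559017.
λ_− = σ² (1 − √c)² = 10 · (1 − 0.559017)² = 10 · (0.440983)² = 1.944660.
λ_+ = σ² (1 + √c)² = 10 · (1 + 0.559017)² = 10 · (1.559017)² = 24.305340.

Rounded to 4 decimal places: λ_− ≈ 1.9447, λ_+ ≈ 24.3053.


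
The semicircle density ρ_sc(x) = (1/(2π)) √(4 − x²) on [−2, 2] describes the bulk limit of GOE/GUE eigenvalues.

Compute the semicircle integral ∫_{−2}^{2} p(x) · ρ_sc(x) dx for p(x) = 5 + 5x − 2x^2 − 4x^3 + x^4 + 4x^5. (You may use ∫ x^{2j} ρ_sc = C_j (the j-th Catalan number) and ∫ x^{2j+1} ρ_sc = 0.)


Write p(x) = Σ a_i x^i, split into monomials and integrate each against ρ_sc separately.
Using ∫ x^{2j} ρ_sc = C_j = (1/(j+1)) C(2j, j) (Catalan numbers) and ∫ x^{2j+1} ρ_sc = 0 (odd monomials vanish by symmetry):
  i = 0 (even): a_0 · C_{0} = 5 · 1 = 5
  i = 1 (odd): ∫ x^1 ρ_sc = 0 (vanishes)
  i = 2 (even): a_2 · C_{1} = -2 · 1 = -2
  i = 3 (odd): ∫ x^3 ρ_sc = 0 (vanishes)
  i = 4 (even): a_4 · C_{2} = 1 · 2 = 2
  i = 5 (odd): ∫ x^5 ρ_sc = 0 (vanishes)

Summing the contributions: ∫_{−2}^{2} p(x) ρ_sc(x) dx = 5 + (-2) + 2 = 5.


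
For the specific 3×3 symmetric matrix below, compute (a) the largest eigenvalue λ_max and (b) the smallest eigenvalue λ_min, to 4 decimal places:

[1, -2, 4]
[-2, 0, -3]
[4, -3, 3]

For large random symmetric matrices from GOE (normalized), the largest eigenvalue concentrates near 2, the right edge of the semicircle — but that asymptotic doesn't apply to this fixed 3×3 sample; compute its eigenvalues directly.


Since M is real symmetric, all three eigenvalues are real; they are the roots of det(λI − M) = λ³ − (tr M) λ² + s λ − det M, where s is the sum of the principal 2×2 minors.
tr M = 1 + 0 + 3 = 4.
s = (1·0 − (-2)²) + (1·3 − 4²) + (0·3 − (-3)²) = -4 + (-13) + (-9) = -26.
det M (expand along row 1) = 1·(-9) − (-2)·6 + 4·6 = 27.
Characteristic polynomial: λ³ − 4λ² − 26λ − 27 = 0.
Substitute λ = y + (tr M)/3 = y + 1.333333 to remove the quadratic term: y³ + p·y + q = 0 with p = s − (tr M)²/3 = -31.333333 and q = −2(tr M)³/27 + (tr M)·s/3 − det M = -66.407407.
Three real roots ⇒ use the trigonometric (Viète) form: r = 2√(−p/3) = 6.463573, φ = arccos(3q/(p·r)) = arccos(0.983691) = 0.180853 rad.
y_k = r·cos(φ/3 − 2πk/3) for k = 0, 1, 2 gives y = 6.451832, -2.888671, -3.563161.
λ_k = y_k + 1.333333 gives λ = 7.7852, -1.5553, -2.2298 (check: the sum is 4.0000 = tr M).

Hence λ_max = 7.7852 and λ_min = -2.2298.
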